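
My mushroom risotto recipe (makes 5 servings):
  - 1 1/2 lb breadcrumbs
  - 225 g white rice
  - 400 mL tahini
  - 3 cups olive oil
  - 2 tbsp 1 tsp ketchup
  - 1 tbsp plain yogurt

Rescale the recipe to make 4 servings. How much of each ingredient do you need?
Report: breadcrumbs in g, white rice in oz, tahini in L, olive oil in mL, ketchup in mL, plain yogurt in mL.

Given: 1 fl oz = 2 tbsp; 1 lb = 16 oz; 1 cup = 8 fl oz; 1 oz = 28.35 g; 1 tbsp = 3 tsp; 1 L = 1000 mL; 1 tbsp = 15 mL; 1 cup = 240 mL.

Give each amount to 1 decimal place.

breadcrumbs: 544.3 g; white rice: 6.3 oz; tahini: 0.3 L; olive oil: 576.0 mL; ketchup: 28.0 mL; plain yogurt: 12.0 mL

Scaling factor: 4/5 = 0.8.
breadcrumbs: 1.5 lb × 4/5 × 16 oz/lb × 28.35 g/oz ≈ 544.3 g
white rice: 225 g × 4/5 ÷ 28.35 g/oz ≈ 6.3 oz
tahini: 400 mL × 4/5 ÷ 1000 mL/L ≈ 0.3 L
olive oil: 3 cup × 4/5 × 240 mL/cup = 576.0 mL
ketchup: (2 tbsp + 1 tsp = 7/3 tbsp) × 4/5 × 15 mL/tbsp = 28.0 mL
plain yogurt: 1 tbsp × 4/5 × 15 mL/tbsp = 12.0 mL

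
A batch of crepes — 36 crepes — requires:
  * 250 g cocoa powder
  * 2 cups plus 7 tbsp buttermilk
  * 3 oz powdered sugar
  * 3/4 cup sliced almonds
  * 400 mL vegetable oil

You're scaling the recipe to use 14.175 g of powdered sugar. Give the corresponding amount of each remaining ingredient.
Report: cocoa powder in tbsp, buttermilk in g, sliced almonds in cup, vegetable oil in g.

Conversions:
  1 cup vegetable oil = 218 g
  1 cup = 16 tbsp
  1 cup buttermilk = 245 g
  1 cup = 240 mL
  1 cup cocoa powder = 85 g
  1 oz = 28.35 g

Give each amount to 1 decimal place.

cocoa powder: 7.8 tbsp; buttermilk: 99.5 g; sliced almonds: 0.1 cup; vegetable oil: 60.6 g

The original recipe has 85.05 g of powdered sugar, so the scaling factor is 14.175 ÷ 85.05 = 1/6.
cocoa powder: 250 g × 1/6 ÷ 85 g/cup × 16 tbsp/cup ≈ 7.8 tbsp
buttermilk: (2 cup + 7 tbsp = 2.4375 cup) × 1/6 × 245 g/cup ≈ 99.5 g
sliced almonds: 0.75 cup × 1/6 ≈ 0.1 cup
vegetable oil: 400 mL × 1/6 ÷ 240 mL/cup × 218 g/cup ≈ 60.6 g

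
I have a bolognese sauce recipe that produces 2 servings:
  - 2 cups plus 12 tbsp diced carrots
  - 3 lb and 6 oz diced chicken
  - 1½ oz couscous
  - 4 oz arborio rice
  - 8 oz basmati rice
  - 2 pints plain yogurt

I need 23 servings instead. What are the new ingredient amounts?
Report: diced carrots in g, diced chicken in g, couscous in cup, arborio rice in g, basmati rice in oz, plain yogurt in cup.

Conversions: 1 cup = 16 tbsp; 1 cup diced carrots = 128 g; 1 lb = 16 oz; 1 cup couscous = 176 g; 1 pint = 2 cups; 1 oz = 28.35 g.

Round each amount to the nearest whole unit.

Scaling factor: 23/2 = 11.5.
diced carrots: (2 cup + 12 tbsp = 2.75 cup) × 23/2 × 128 g/cup = 4048 g
diced chicken: (3 lb + 6 oz = 3.375 lb) × 23/2 × 16 oz/lb × 28.35 g/oz ≈ 17605 g
couscous: 1.5 oz × 23/2 × 28.35 g/oz ÷ 176 g/cup ≈ 3 cup
arborio rice: 4 oz × 23/2 × 28.35 g/oz ≈ 1304 g
basmati rice: 8 oz × 23/2 = 92 oz
plain yogurt: 2 pint × 23/2 × 2 cup/pint = 46 cup

diced carrots: 4048 g; diced chicken: 17605 g; couscous: 3 cup; arborio rice: 1304 g; basmati rice: 92 oz; plain yogurt: 46 cup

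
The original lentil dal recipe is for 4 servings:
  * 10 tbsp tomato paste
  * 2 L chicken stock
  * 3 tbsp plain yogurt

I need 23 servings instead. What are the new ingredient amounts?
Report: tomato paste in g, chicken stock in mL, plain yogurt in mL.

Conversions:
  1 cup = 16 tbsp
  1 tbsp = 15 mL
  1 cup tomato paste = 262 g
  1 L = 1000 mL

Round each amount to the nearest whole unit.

tomato paste: 942 g; chicken stock: 11500 mL; plain yogurt: 259 mL

Scaling factor: 23/4 = 5.75.
tomato paste: 10 tbsp × 23/4 ÷ 16 tbsp/cup × 262 g/cup ≈ 942 g
chicken stock: 2 L × 23/4 × 1000 mL/L = 11500 mL
plain yogurt: 3 tbsp × 23/4 × 15 mL/tbsp ≈ 259 mL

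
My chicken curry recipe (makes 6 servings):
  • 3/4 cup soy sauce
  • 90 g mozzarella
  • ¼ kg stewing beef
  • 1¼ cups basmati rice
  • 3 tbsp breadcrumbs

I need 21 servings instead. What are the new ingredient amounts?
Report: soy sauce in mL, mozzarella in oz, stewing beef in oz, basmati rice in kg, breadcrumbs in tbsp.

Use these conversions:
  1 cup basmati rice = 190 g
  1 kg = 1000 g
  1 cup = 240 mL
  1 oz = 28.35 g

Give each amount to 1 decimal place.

Scaling factor: 21/6 = 7/2 = 3.5.
soy sauce: 0.75 cup × 7/2 × 240 mL/cup = 630.0 mL
mozzarella: 90 g × 7/2 ÷ 28.35 g/oz ≈ 11.1 oz
stewing beef: 0.25 kg × 7/2 × 1000 g/kg ÷ 28.35 g/oz ≈ 30.9 oz
basmati rice: 1.25 cup × 7/2 × 190 g/cup ÷ 1000 g/kg ≈ 0.8 kg
breadcrumbs: 3 tbsp × 7/2 = 10.5 tbsp

soy sauce: 630.0 mL; mozzarella: 11.1 oz; stewing beef: 30.9 oz; basmati rice: 0.8 kg; breadcrumbs: 10.5 tbsp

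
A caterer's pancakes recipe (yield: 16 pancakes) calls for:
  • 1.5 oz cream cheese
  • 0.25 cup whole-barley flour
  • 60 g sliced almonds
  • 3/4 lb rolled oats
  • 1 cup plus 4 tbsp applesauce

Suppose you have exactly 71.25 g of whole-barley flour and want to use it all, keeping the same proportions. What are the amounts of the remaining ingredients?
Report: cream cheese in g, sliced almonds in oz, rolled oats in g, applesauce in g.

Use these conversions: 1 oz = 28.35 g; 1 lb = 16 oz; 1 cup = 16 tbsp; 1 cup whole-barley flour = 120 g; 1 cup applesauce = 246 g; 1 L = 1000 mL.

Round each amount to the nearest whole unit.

cream cheese: 101 g; sliced almonds: 5 oz; rolled oats: 808 g; applesauce: 730 g

The original recipe has 30 g of whole-barley flour, so the scaling factor is 71.25 ÷ 30 = 19/8 = 2.375.
cream cheese: 1.5 oz × 19/8 × 28.35 g/oz ≈ 101 g
sliced almonds: 60 g × 19/8 ÷ 28.35 g/oz ≈ 5 oz
rolled oats: 0.75 lb × 19/8 × 16 oz/lb × 28.35 g/oz ≈ 808 g
applesauce: (1 cup + 4 tbsp = 1.25 cup) × 19/8 × 246 g/cup ≈ 730 g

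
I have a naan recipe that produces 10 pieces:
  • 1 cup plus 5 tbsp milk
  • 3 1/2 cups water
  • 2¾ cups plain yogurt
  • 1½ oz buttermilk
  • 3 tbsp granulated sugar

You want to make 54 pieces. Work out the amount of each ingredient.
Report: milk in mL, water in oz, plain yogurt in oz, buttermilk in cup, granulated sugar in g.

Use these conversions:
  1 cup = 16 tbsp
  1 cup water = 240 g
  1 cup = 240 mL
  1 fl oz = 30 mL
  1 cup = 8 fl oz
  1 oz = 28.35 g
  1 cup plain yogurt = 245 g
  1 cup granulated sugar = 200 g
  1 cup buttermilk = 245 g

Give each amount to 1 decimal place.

Scaling factor: 54/10 = 27/5 = 5.4.
milk: (1 cup + 5 tbsp = 1.3125 cup) × 27/5 × 240 mL/cup = 1701.0 mL
water: 3.5 cup × 27/5 × 240 g/cup ÷ 28.35 g/oz = 160.0 oz
plain yogurt: 2.75 cup × 27/5 × 245 g/cup ÷ 28.35 g/oz ≈ 128.3 oz
buttermilk: 1.5 oz × 27/5 × 28.35 g/oz ÷ 245 g/cup ≈ 0.9 cup
granulated sugar: 3 tbsp × 27/5 ÷ 16 tbsp/cup × 200 g/cup = 202.5 g

milk: 1701.0 mL; water: 160.0 oz; plain yogurt: 128.3 oz; buttermilk: 0.9 cup; granulated sugar: 202.5 g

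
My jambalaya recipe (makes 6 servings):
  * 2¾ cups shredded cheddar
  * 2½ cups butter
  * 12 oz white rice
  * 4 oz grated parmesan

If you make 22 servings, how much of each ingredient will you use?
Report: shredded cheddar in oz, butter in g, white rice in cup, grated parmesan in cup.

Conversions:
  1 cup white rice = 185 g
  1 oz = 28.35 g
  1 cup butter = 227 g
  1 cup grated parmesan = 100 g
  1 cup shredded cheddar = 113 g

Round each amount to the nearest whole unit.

shredded cheddar: 40 oz; butter: 2081 g; white rice: 7 cup; grated parmesan: 4 cup

Scaling factor: 22/6 = 11/3.
shredded cheddar: 2.75 cup × 11/3 × 113 g/cup ÷ 28.35 g/oz ≈ 40 oz
butter: 2.5 cup × 11/3 × 227 g/cup ≈ 2081 g
white rice: 12 oz × 11/3 × 28.35 g/oz ÷ 185 g/cup ≈ 7 cup
grated parmesan: 4 oz × 11/3 × 28.35 g/oz ÷ 100 g/cup ≈ 4 cup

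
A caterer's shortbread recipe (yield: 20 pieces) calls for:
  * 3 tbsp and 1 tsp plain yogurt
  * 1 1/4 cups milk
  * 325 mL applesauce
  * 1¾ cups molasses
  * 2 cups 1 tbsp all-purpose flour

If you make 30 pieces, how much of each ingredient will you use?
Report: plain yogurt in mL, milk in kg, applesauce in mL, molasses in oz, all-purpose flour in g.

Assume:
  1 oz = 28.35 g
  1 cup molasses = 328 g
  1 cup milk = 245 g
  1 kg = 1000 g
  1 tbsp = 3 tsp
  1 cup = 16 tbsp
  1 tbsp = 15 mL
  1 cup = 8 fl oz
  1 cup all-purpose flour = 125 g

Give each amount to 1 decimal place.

Scaling factor: 30/20 = 3/2 = 1.5.
plain yogurt: (3 tbsp + 1 tsp = 10/3 tbsp) × 3/2 × 15 mL/tbsp = 75.0 mL
milk: 1.25 cup × 3/2 × 245 g/cup ÷ 1000 g/kg ≈ 0.5 kg
applesauce: 325 mL × 3/2 = 487.5 mL
molasses: 1.75 cup × 3/2 × 328 g/cup ÷ 28.35 g/oz ≈ 30.4 oz
all-purpose flour: (2 cup + 1 tbsp = 2.0625 cup) × 3/2 × 125 g/cup ≈ 386.7 g

plain yogurt: 75.0 mL; milk: 0.5 kg; applesauce: 487.5 mL; molasses: 30.4 oz; all-purpose flour: 386.7 g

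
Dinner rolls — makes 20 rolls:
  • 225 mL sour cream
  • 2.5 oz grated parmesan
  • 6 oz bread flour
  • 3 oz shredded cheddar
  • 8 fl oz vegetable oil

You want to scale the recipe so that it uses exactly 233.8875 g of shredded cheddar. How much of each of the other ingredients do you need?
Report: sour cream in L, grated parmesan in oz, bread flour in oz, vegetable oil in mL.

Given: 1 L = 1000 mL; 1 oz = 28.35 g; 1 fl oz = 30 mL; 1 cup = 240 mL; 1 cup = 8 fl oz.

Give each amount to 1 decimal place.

The original recipe has 85.05 g of shredded cheddar, so the scaling factor is 233.8875 ÷ 85.05 = 11/4 = 2.75.
sour cream: 225 mL × 11/4 ÷ 1000 mL/L ≈ 0.6 L
grated parmesan: 2.5 oz × 11/4 ≈ 6.9 oz
bread flour: 6 oz × 11/4 = 16.5 oz
vegetable oil: 8 fl oz × 11/4 × 30 mL/fl oz = 660.0 mL

sour cream: 0.6 L; grated parmesan: 6.9 oz; bread flour: 16.5 oz; vegetable oil: 660.0 mL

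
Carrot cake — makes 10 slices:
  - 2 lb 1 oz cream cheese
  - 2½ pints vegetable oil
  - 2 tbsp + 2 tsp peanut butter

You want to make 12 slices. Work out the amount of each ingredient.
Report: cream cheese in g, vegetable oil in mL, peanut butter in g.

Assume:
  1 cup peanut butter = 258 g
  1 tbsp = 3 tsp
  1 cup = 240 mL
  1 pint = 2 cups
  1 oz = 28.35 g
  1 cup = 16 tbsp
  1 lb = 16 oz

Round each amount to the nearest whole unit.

cream cheese: 1123 g; vegetable oil: 1440 mL; peanut butter: 52 g

Scaling factor: 12/10 = 6/5 = 1.2.
cream cheese: (2 lb + 1 oz = 2.0625 lb) × 6/5 × 16 oz/lb × 28.35 g/oz ≈ 1123 g
vegetable oil: 2.5 pint × 6/5 × 2 cup/pint × 240 mL/cup = 1440 mL
peanut butter: (2 tbsp + 2 tsp = 8/3 tbsp) × 6/5 ÷ 16 tbsp/cup × 258 g/cup ≈ 52 g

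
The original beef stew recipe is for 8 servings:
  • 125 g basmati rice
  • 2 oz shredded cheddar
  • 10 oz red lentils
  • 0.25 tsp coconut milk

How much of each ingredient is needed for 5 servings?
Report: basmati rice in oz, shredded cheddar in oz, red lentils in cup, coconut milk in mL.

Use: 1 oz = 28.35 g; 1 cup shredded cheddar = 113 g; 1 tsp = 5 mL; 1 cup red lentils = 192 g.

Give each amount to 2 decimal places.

Scaling factor: 5/8 = 0.625.
basmati rice: 125 g × 5/8 ÷ 28.35 g/oz ≈ 2.76 oz
shredded cheddar: 2 oz × 5/8 = 1.25 oz
red lentils: 10 oz × 5/8 × 28.35 g/oz ÷ 192 g/cup ≈ 0.92 cup
coconut milk: 0.25 tsp × 5/8 × 5 mL/tsp ≈ 0.78 mL

basmati rice: 2.76 oz; shredded cheddar: 1.25 oz; red lentils: 0.92 cup; coconut milk: 0.78 mL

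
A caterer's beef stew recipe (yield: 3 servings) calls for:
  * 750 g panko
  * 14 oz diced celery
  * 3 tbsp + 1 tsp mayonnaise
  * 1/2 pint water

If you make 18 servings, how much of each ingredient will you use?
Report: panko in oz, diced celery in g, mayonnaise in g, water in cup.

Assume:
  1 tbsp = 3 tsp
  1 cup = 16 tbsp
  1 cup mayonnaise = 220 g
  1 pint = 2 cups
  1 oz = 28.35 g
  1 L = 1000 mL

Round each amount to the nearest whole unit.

Scaling factor: 18/3 = 6.
panko: 750 g × 6 ÷ 28.35 g/oz ≈ 159 oz
diced celery: 14 oz × 6 × 28.35 g/oz ≈ 2381 g
mayonnaise: (3 tbsp + 1 tsp = 10/3 tbsp) × 6 ÷ 16 tbsp/cup × 220 g/cup = 275 g
water: 0.5 pint × 6 × 2 cup/pint = 6 cup

panko: 159 oz; diced celery: 2381 g; mayonnaise: 275 g; water: 6 cup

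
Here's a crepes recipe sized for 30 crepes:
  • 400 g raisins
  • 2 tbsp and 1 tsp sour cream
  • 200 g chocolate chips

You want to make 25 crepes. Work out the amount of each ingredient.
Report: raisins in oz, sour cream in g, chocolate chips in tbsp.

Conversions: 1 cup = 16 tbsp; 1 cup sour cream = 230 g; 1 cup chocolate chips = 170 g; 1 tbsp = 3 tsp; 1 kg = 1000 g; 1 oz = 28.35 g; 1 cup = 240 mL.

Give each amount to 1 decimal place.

raisins: 11.8 oz; sour cream: 28.0 g; chocolate chips: 15.7 tbsp

Scaling factor: 25/30 = 5/6.
raisins: 400 g × 5/6 ÷ 28.35 g/oz ≈ 11.8 oz
sour cream: (2 tbsp + 1 tsp = 7/3 tbsp) × 5/6 ÷ 16 tbsp/cup × 230 g/cup ≈ 28.0 g
chocolate chips: 200 g × 5/6 ÷ 170 g/cup × 16 tbsp/cup ≈ 15.7 tbsp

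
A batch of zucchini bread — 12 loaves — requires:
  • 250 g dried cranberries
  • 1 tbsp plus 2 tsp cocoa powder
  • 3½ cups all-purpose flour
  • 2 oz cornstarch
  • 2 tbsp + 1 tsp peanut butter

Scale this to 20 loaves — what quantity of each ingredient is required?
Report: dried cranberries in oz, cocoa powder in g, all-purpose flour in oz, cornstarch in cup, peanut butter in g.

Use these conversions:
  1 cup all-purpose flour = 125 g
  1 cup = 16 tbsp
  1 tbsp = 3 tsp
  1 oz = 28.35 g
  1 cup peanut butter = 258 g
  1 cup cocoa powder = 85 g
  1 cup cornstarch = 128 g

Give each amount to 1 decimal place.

Scaling factor: 20/12 = 5/3.
dried cranberries: 250 g × 5/3 ÷ 28.35 g/oz ≈ 14.7 oz
cocoa powder: (1 tbsp + 2 tsp = 5/3 tbsp) × 5/3 ÷ 16 tbsp/cup × 85 g/cup ≈ 14.8 g
all-purpose flour: 3.5 cup × 5/3 × 125 g/cup ÷ 28.35 g/oz ≈ 25.7 oz
cornstarch: 2 oz × 5/3 × 28.35 g/oz ÷ 128 g/cup ≈ 0.7 cup
peanut butter: (2 tbsp + 1 tsp = 7/3 tbsp) × 5/3 ÷ 16 tbsp/cup × 258 g/cup ≈ 62.7 g

dried cranberries: 14.7 oz; cocoa powder: 14.8 g; all-purpose flour: 25.7 oz; cornstarch: 0.7 cup; peanut butter: 62.7 g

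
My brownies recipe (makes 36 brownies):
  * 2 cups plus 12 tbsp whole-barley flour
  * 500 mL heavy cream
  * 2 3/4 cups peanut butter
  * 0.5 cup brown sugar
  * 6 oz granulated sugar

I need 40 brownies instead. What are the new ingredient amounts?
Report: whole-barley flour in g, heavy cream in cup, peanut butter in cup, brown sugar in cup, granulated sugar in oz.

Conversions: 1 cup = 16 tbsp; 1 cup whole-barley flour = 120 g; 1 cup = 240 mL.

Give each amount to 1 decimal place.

whole-barley flour: 366.7 g; heavy cream: 2.3 cup; peanut butter: 3.1 cup; brown sugar: 0.6 cup; granulated sugar: 6.7 oz

Scaling factor: 40/36 = 10/9.
whole-barley flour: (2 cup + 12 tbsp = 2.75 cup) × 10/9 × 120 g/cup ≈ 366.7 g
heavy cream: 500 mL × 10/9 ÷ 240 mL/cup ≈ 2.3 cup
peanut butter: 2.75 cup × 10/9 ≈ 3.1 cup
brown sugar: 0.5 cup × 10/9 ≈ 0.6 cup
granulated sugar: 6 oz × 10/9 ≈ 6.7 oz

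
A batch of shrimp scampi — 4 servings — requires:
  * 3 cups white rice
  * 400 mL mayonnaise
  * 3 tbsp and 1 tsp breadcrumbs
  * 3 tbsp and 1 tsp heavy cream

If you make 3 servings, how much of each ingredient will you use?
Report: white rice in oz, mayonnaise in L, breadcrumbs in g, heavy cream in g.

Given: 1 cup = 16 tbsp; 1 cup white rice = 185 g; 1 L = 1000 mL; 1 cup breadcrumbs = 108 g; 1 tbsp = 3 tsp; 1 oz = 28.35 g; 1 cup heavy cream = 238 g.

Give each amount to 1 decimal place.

Scaling factor: 3/4 = 0.75.
white rice: 3 cup × 3/4 × 185 g/cup ÷ 28.35 g/oz ≈ 14.7 oz
mayonnaise: 400 mL × 3/4 ÷ 1000 mL/L = 0.3 L
breadcrumbs: (3 tbsp + 1 tsp = 10/3 tbsp) × 3/4 ÷ 16 tbsp/cup × 108 g/cup ≈ 16.9 g
heavy cream: (3 tbsp + 1 tsp = 10/3 tbsp) × 3/4 ÷ 16 tbsp/cup × 238 g/cup ≈ 37.2 g

white rice: 14.7 oz; mayonnaise: 0.3 L; breadcrumbs: 16.9 g; heavy cream: 37.2 g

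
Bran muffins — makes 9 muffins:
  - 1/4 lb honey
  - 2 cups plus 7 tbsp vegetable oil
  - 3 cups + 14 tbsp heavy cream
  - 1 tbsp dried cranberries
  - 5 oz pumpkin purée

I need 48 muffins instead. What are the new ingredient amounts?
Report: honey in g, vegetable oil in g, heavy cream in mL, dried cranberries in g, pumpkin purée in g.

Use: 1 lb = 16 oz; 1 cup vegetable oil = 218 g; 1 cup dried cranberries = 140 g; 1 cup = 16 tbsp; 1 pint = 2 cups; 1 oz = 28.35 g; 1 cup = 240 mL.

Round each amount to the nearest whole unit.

Scaling factor: 48/9 = 16/3.
honey: 0.25 lb × 16/3 × 16 oz/lb × 28.35 g/oz ≈ 605 g
vegetable oil: (2 cup + 7 tbsp = 2.4375 cup) × 16/3 × 218 g/cup = 2834 g
heavy cream: (3 cup + 14 tbsp = 3.875 cup) × 16/3 × 240 mL/cup = 4960 mL
dried cranberries: 1 tbsp × 16/3 ÷ 16 tbsp/cup × 140 g/cup ≈ 47 g
pumpkin purée: 5 oz × 16/3 × 28.35 g/oz = 756 g

honey: 605 g; vegetable oil: 2834 g; heavy cream: 4960 mL; dried cranberries: 47 g; pumpkin purée: 756 g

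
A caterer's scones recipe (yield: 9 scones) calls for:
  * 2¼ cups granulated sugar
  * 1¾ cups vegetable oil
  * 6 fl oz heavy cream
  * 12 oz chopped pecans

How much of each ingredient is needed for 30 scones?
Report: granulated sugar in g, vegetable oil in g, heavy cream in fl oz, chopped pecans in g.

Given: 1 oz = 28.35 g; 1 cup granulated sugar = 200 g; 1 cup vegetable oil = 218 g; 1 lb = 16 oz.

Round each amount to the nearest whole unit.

granulated sugar: 1500 g; vegetable oil: 1272 g; heavy cream: 20 fl oz; chopped pecans: 1134 g

Scaling factor: 30/9 = 10/3.
granulated sugar: 2.25 cup × 10/3 × 200 g/cup = 1500 g
vegetable oil: 1.75 cup × 10/3 × 218 g/cup ≈ 1272 g
heavy cream: 6 fl oz × 10/3 = 20 fl oz
chopped pecans: 12 oz × 10/3 × 28.35 g/oz = 1134 g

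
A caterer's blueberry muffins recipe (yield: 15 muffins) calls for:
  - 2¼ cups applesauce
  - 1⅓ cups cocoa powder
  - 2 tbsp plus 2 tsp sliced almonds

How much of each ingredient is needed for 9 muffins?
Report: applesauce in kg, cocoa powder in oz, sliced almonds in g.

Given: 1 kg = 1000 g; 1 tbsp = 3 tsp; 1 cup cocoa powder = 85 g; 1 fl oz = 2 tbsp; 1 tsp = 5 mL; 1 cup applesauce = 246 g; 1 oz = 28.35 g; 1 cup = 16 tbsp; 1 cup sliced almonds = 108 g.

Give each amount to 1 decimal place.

Scaling factor: 9/15 = 3/5 = 0.6.
applesauce: 2.25 cup × 3/5 × 246 g/cup ÷ 1000 g/kg ≈ 0.3 kg
cocoa powder: 4/3 cup × 3/5 × 85 g/cup ÷ 28.35 g/oz ≈ 2.4 oz
sliced almonds: (2 tbsp + 2 tsp = 8/3 tbsp) × 3/5 ÷ 16 tbsp/cup × 108 g/cup = 10.8 g

applesauce: 0.3 kg; cocoa powder: 2.4 oz; sliced almonds: 10.8 g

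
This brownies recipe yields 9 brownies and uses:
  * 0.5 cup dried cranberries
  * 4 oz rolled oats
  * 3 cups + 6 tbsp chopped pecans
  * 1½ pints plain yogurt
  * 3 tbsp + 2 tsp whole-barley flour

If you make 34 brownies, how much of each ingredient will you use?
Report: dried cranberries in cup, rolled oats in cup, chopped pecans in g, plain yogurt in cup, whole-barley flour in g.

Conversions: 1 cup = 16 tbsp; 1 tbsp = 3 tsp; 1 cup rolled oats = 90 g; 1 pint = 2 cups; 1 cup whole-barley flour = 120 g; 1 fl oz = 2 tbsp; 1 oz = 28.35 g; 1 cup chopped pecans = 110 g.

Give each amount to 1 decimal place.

Scaling factor: 34/9.
dried cranberries: 0.5 cup × 34/9 ≈ 1.9 cup
rolled oats: 4 oz × 34/9 × 28.35 g/oz ÷ 90 g/cup ≈ 4.8 cup
chopped pecans: (3 cup + 6 tbsp = 3.375 cup) × 34/9 × 110 g/cup = 1402.5 g
plain yogurt: 1.5 pint × 34/9 × 2 cup/pint ≈ 11.3 cup
whole-barley flour: (3 tbsp + 2 tsp = 11/3 tbsp) × 34/9 ÷ 16 tbsp/cup × 120 g/cup ≈ 103.9 g

dried cranberries: 1.9 cup; rolled oats: 4.8 cup; chopped pecans: 1402.5 g; plain yogurt: 11.3 cup; whole-barley flour: 103.9 g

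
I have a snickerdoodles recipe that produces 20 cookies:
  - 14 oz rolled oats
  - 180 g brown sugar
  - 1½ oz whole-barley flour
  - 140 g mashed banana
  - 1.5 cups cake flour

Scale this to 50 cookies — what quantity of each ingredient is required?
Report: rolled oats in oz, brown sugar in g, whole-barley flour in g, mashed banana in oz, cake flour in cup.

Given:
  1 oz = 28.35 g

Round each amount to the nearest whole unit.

rolled oats: 35 oz; brown sugar: 450 g; whole-barley flour: 106 g; mashed banana: 12 oz; cake flour: 4 cup

Scaling factor: 50/20 = 5/2 = 2.5.
rolled oats: 14 oz × 5/2 = 35 oz
brown sugar: 180 g × 5/2 = 450 g
whole-barley flour: 1.5 oz × 5/2 × 28.35 g/oz ≈ 106 g
mashed banana: 140 g × 5/2 ÷ 28.35 g/oz ≈ 12 oz
cake flour: 1.5 cup × 5/2 ≈ 4 cup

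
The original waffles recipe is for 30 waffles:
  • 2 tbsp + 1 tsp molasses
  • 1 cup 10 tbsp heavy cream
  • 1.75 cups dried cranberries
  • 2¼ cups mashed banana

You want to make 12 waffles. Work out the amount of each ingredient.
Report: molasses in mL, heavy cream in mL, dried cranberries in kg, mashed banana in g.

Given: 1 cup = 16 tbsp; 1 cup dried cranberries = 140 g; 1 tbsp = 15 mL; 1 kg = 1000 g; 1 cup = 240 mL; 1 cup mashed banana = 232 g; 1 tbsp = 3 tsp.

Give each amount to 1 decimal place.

molasses: 14.0 mL; heavy cream: 156.0 mL; dried cranberries: 0.1 kg; mashed banana: 208.8 g

Scaling factor: 12/30 = 2/5 = 0.4.
molasses: (2 tbsp + 1 tsp = 7/3 tbsp) × 2/5 × 15 mL/tbsp = 14.0 mL
heavy cream: (1 cup + 10 tbsp = 1.625 cup) × 2/5 × 240 mL/cup = 156.0 mL
dried cranberries: 1.75 cup × 2/5 × 140 g/cup ÷ 1000 g/kg ≈ 0.1 kg
mashed banana: 2.25 cup × 2/5 × 232 g/cup = 208.8 g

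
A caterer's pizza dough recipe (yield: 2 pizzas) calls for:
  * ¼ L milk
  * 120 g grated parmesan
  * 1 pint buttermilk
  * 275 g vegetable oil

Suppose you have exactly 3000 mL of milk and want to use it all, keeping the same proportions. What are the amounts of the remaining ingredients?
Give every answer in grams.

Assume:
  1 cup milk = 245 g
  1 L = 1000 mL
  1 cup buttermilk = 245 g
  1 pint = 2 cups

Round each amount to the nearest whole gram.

The original recipe has 250 mL of milk, so the scaling factor is 3000 ÷ 250 = 12.
grated parmesan: 120 g × 12 = 1440 g
buttermilk: 1 pint × 12 × 2 cup/pint × 245 g/cup = 5880 g
vegetable oil: 275 g × 12 = 3300 g

grated parmesan: 1440 g; buttermilk: 5880 g; vegetable oil: 3300 g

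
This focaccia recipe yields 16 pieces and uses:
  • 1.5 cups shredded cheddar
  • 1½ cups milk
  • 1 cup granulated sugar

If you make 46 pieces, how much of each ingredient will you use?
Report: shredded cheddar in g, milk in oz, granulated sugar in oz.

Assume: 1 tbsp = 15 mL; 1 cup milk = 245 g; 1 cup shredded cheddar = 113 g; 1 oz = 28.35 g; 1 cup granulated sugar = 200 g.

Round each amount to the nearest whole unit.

Scaling factor: 46/16 = 23/8 = 2.875.
shredded cheddar: 1.5 cup × 23/8 × 113 g/cup ≈ 487 g
milk: 1.5 cup × 23/8 × 245 g/cup ÷ 28.35 g/oz ≈ 37 oz
granulated sugar: 1 cup × 23/8 × 200 g/cup ÷ 28.35 g/oz ≈ 20 oz

shredded cheddar: 487 g; milk: 37 oz; granulated sugar: 20 oz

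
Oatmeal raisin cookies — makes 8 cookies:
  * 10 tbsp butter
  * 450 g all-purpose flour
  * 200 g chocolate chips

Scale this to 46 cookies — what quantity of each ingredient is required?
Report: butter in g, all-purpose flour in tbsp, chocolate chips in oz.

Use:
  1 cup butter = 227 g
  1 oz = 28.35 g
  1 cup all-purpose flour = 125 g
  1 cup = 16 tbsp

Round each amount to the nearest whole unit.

butter: 816 g; all-purpose flour: 331 tbsp; chocolate chips: 41 oz

Scaling factor: 46/8 = 23/4 = 5.75.
butter: 10 tbsp × 23/4 ÷ 16 tbsp/cup × 227 g/cup ≈ 816 g
all-purpose flour: 450 g × 23/4 ÷ 125 g/cup × 16 tbsp/cup ≈ 331 tbsp
chocolate chips: 200 g × 23/4 ÷ 28.35 g/oz ≈ 41 oz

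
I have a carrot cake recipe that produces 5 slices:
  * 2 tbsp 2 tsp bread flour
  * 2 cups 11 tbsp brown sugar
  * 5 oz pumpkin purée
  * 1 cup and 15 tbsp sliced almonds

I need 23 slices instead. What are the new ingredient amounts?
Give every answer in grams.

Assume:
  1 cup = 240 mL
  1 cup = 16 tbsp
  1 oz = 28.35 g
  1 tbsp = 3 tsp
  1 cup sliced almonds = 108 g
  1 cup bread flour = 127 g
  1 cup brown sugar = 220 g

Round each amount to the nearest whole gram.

bread flour: 97 g; brown sugar: 2720 g; pumpkin purée: 652 g; sliced almonds: 963 g

Scaling factor: 23/5 = 4.6.
bread flour: (2 tbsp + 2 tsp = 8/3 tbsp) × 23/5 ÷ 16 tbsp/cup × 127 g/cup ≈ 97 g
brown sugar: (2 cup + 11 tbsp = 2.6875 cup) × 23/5 × 220 g/cup ≈ 2720 g
pumpkin purée: 5 oz × 23/5 × 28.35 g/oz ≈ 652 g
sliced almonds: (1 cup + 15 tbsp = 1.9375 cup) × 23/5 × 108 g/cup ≈ 963 g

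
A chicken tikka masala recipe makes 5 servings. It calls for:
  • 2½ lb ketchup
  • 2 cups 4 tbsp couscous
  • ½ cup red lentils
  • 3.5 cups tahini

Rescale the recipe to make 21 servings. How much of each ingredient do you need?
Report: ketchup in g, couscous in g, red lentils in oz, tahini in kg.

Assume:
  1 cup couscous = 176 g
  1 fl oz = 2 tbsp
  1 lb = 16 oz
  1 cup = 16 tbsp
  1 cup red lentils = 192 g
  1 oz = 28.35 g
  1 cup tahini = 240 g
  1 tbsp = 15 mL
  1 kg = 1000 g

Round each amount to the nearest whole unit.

Scaling factor: 21/5 = 4.2.
ketchup: 2.5 lb × 21/5 × 16 oz/lb × 28.35 g/oz ≈ 4763 g
couscous: (2 cup + 4 tbsp = 2.25 cup) × 21/5 × 176 g/cup ≈ 1663 g
red lentils: 0.5 cup × 21/5 × 192 g/cup ÷ 28.35 g/oz ≈ 14 oz
tahini: 3.5 cup × 21/5 × 240 g/cup ÷ 1000 g/kg ≈ 4 kg

ketchup: 4763 g; couscous: 1663 g; red lentils: 14 oz; tahini: 4 kg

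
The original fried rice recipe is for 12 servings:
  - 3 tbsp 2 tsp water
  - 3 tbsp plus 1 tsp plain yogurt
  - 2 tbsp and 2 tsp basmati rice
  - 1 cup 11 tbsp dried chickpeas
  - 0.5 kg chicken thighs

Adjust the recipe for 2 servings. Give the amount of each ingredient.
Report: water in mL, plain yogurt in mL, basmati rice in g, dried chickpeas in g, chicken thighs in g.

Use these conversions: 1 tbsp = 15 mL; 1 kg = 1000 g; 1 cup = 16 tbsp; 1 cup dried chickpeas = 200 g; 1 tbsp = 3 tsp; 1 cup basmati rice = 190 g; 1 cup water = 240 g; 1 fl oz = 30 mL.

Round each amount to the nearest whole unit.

water: 9 mL; plain yogurt: 8 mL; basmati rice: 5 g; dried chickpeas: 56 g; chicken thighs: 83 g

Scaling factor: 2/12 = 1/6.
water: (3 tbsp + 2 tsp = 11/3 tbsp) × 1/6 × 15 mL/tbsp ≈ 9 mL
plain yogurt: (3 tbsp + 1 tsp = 10/3 tbsp) × 1/6 × 15 mL/tbsp ≈ 8 mL
basmati rice: (2 tbsp + 2 tsp = 8/3 tbsp) × 1/6 ÷ 16 tbsp/cup × 190 g/cup ≈ 5 g
dried chickpeas: (1 cup + 11 tbsp = 1.6875 cup) × 1/6 × 200 g/cup ≈ 56 g
chicken thighs: 0.5 kg × 1/6 × 1000 g/kg ≈ 83 g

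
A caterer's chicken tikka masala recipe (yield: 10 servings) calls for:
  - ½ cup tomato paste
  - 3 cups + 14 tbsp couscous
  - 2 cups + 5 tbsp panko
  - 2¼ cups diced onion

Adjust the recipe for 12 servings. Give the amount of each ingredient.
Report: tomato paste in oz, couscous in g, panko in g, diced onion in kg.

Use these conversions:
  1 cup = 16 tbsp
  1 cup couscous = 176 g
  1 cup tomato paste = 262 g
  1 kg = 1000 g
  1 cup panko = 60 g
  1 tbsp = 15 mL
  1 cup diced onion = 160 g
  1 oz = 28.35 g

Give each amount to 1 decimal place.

Scaling factor: 12/10 = 6/5 = 1.2.
tomato paste: 0.5 cup × 6/5 × 262 g/cup ÷ 28.35 g/oz ≈ 5.5 oz
couscous: (3 cup + 14 tbsp = 3.875 cup) × 6/5 × 176 g/cup = 818.4 g
panko: (2 cup + 5 tbsp = 2.3125 cup) × 6/5 × 60 g/cup = 166.5 g
diced onion: 2.25 cup × 6/5 × 160 g/cup ÷ 1000 g/kg ≈ 0.4 kg

tomato paste: 5.5 oz; couscous: 818.4 g; panko: 166.5 g; diced onion: 0.4 kg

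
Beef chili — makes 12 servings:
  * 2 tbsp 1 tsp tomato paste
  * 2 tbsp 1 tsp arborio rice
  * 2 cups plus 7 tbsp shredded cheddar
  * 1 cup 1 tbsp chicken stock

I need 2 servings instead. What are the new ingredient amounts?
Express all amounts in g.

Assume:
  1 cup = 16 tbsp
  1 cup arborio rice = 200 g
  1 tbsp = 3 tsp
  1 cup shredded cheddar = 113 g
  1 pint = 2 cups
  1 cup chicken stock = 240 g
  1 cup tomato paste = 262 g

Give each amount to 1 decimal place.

Scaling factor: 2/12 = 1/6.
tomato paste: (2 tbsp + 1 tsp = 7/3 tbsp) × 1/6 ÷ 16 tbsp/cup × 262 g/cup ≈ 6.4 g
arborio rice: (2 tbsp + 1 tsp = 7/3 tbsp) × 1/6 ÷ 16 tbsp/cup × 200 g/cup ≈ 4.9 g
shredded cheddar: (2 cup + 7 tbsp = 2.4375 cup) × 1/6 × 113 g/cup ≈ 45.9 g
chicken stock: (1 cup + 1 tbsp = 1.0625 cup) × 1/6 × 240 g/cup = 42.5 g

tomato paste: 6.4 g; arborio rice: 4.9 g; shredded cheddar: 45.9 g; chicken stock: 42.5 g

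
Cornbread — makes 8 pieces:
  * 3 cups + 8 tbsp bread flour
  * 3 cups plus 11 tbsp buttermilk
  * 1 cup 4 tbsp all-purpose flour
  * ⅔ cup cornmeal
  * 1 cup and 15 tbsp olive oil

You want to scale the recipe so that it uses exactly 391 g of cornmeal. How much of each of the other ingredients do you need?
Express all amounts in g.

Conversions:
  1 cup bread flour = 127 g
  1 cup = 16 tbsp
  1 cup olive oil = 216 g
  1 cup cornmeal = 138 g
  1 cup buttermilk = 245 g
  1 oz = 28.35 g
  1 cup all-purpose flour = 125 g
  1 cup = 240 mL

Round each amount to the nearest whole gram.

bread flour: 1889 g; buttermilk: 3840 g; all-purpose flour: 664 g; olive oil: 1779 g

The original recipe has 92 g of cornmeal, so the scaling factor is 391 ÷ 92 = 17/4 = 4.25.
bread flour: (3 cup + 8 tbsp = 3.5 cup) × 17/4 × 127 g/cup ≈ 1889 g
buttermilk: (3 cup + 11 tbsp = 3.6875 cup) × 17/4 × 245 g/cup ≈ 3840 g
all-purpose flour: (1 cup + 4 tbsp = 1.25 cup) × 17/4 × 125 g/cup ≈ 664 g
olive oil: (1 cup + 15 tbsp = 1.9375 cup) × 17/4 × 216 g/cup ≈ 1779 g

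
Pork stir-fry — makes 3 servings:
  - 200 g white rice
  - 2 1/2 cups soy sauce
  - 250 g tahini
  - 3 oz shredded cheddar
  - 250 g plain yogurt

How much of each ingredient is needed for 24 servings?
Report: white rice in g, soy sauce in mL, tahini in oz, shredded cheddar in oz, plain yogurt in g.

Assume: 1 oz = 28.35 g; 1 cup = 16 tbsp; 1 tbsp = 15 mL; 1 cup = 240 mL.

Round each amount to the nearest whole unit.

white rice: 1600 g; soy sauce: 4800 mL; tahini: 71 oz; shredded cheddar: 24 oz; plain yogurt: 2000 g

Scaling factor: 24/3 = 8.
white rice: 200 g × 8 = 1600 g
soy sauce: 2.5 cup × 8 × 240 mL/cup = 4800 mL
tahini: 250 g × 8 ÷ 28.35 g/oz ≈ 71 oz
shredded cheddar: 3 oz × 8 = 24 oz
plain yogurt: 250 g × 8 = 2000 g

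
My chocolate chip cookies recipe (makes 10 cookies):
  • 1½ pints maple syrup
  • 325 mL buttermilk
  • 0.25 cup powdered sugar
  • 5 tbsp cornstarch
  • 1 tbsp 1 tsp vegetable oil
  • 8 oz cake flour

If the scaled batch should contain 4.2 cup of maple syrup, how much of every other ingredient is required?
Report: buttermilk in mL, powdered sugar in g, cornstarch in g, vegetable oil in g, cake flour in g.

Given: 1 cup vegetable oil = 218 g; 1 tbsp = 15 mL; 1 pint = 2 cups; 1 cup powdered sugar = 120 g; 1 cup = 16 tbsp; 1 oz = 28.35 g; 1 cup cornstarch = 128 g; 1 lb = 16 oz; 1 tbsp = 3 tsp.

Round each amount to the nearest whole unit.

buttermilk: 455 mL; powdered sugar: 42 g; cornstarch: 56 g; vegetable oil: 25 g; cake flour: 318 g

The original recipe has 3 cup of maple syrup, so the scaling factor is 4.2 ÷ 3 = 7/5 = 1.4.
buttermilk: 325 mL × 7/5 = 455 mL
powdered sugar: 0.25 cup × 7/5 × 120 g/cup = 42 g
cornstarch: 5 tbsp × 7/5 ÷ 16 tbsp/cup × 128 g/cup = 56 g
vegetable oil: (1 tbsp + 1 tsp = 4/3 tbsp) × 7/5 ÷ 16 tbsp/cup × 218 g/cup ≈ 25 g
cake flour: 8 oz × 7/5 × 28.35 g/oz ≈ 318 g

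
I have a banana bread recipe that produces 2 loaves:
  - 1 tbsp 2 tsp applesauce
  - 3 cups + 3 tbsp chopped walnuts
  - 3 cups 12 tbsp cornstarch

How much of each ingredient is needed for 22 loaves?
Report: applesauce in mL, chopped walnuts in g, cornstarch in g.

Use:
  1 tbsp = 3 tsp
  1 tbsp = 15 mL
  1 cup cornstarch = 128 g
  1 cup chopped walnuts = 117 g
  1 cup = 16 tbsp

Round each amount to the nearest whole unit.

Scaling factor: 22/2 = 11.
applesauce: (1 tbsp + 2 tsp = 5/3 tbsp) × 11 × 15 mL/tbsp = 275 mL
chopped walnuts: (3 cup + 3 tbsp = 3.1875 cup) × 11 × 117 g/cup ≈ 4102 g
cornstarch: (3 cup + 12 tbsp = 3.75 cup) × 11 × 128 g/cup = 5280 g

applesauce: 275 mL; chopped walnuts: 4102 g; cornstarch: 5280 g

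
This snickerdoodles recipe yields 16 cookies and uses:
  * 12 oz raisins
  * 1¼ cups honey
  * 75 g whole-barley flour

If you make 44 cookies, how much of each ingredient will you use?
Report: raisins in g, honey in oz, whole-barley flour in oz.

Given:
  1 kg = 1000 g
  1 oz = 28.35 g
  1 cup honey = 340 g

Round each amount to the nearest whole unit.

Scaling factor: 44/16 = 11/4 = 2.75.
raisins: 12 oz × 11/4 × 28.35 g/oz ≈ 936 g
honey: 1.25 cup × 11/4 × 340 g/cup ÷ 28.35 g/oz ≈ 41 oz
whole-barley flour: 75 g × 11/4 ÷ 28.35 g/oz ≈ 7 oz

raisins: 936 g; honey: 41 oz; whole-barley flour: 7 oz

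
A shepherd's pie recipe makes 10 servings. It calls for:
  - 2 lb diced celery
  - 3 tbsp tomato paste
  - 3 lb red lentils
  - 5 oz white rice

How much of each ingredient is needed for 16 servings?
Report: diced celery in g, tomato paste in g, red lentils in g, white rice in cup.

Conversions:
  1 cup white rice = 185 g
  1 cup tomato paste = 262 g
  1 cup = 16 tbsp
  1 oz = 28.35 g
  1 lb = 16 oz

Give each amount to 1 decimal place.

diced celery: 1451.5 g; tomato paste: 78.6 g; red lentils: 2177.3 g; white rice: 1.2 cup

Scaling factor: 16/10 = 8/5 = 1.6.
diced celery: 2 lb × 8/5 × 16 oz/lb × 28.35 g/oz ≈ 1451.5 g
tomato paste: 3 tbsp × 8/5 ÷ 16 tbsp/cup × 262 g/cup = 78.6 g
red lentils: 3 lb × 8/5 × 16 oz/lb × 28.35 g/oz ≈ 2177.3 g
white rice: 5 oz × 8/5 × 28.35 g/oz ÷ 185 g/cup ≈ 1.2 cup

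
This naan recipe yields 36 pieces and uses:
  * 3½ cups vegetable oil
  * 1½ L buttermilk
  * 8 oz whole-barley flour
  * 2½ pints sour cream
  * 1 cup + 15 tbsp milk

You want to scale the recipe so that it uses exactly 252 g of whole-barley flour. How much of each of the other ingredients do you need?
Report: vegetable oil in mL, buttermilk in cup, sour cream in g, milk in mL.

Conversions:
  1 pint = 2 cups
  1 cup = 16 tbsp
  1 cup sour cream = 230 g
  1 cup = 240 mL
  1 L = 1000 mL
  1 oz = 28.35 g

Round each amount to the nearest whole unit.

vegetable oil: 933 mL; buttermilk: 7 cup; sour cream: 1278 g; milk: 517 mL

The original recipe has 226.8 g of whole-barley flour, so the scaling factor is 252 ÷ 226.8 = 10/9.
vegetable oil: 3.5 cup × 10/9 × 240 mL/cup ≈ 933 mL
buttermilk: 1.5 L × 10/9 × 1000 mL/L ÷ 240 mL/cup ≈ 7 cup
sour cream: 2.5 pint × 10/9 × 2 cup/pint × 230 g/cup ≈ 1278 g
milk: (1 cup + 15 tbsp = 1.9375 cup) × 10/9 × 240 mL/cup ≈ 517 mL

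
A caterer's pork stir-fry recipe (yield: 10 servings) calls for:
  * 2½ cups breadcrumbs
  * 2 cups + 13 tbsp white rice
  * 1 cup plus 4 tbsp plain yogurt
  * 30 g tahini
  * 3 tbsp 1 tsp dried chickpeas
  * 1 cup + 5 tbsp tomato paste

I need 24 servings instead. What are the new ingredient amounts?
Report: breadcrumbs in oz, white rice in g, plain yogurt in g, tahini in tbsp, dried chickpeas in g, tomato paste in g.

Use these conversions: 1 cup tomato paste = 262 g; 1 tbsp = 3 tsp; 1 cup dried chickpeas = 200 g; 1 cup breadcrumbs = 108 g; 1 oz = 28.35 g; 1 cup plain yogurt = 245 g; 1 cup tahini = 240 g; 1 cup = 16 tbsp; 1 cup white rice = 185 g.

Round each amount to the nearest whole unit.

breadcrumbs: 23 oz; white rice: 1249 g; plain yogurt: 735 g; tahini: 5 tbsp; dried chickpeas: 100 g; tomato paste: 825 g

Scaling factor: 24/10 = 12/5 = 2.4.
breadcrumbs: 2.5 cup × 12/5 × 108 g/cup ÷ 28.35 g/oz ≈ 23 oz
white rice: (2 cup + 13 tbsp = 2.8125 cup) × 12/5 × 185 g/cup ≈ 1249 g
plain yogurt: (1 cup + 4 tbsp = 1.25 cup) × 12/5 × 245 g/cup = 735 g
tahini: 30 g × 12/5 ÷ 240 g/cup × 16 tbsp/cup ≈ 5 tbsp
dried chickpeas: (3 tbsp + 1 tsp = 10/3 tbsp) × 12/5 ÷ 16 tbsp/cup × 200 g/cup = 100 g
tomato paste: (1 cup + 5 tbsp = 1.3125 cup) × 12/5 × 262 g/cup ≈ 825 g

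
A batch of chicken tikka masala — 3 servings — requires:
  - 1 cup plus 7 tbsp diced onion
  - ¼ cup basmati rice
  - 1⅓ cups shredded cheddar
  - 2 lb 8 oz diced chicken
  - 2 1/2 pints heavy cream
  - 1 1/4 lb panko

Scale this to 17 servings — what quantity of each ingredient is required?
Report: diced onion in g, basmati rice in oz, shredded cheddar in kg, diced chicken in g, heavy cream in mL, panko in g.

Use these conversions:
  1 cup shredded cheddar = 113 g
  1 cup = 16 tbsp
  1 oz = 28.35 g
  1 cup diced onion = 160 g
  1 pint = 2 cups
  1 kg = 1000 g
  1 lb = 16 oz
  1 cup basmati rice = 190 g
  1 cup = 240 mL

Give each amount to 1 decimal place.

Scaling factor: 17/3.
diced onion: (1 cup + 7 tbsp = 1.4375 cup) × 17/3 × 160 g/cup ≈ 1303.3 g
basmati rice: 0.25 cup × 17/3 × 190 g/cup ÷ 28.35 g/oz ≈ 9.5 oz
shredded cheddar: 4/3 cup × 17/3 × 113 g/cup ÷ 1000 g/kg ≈ 0.9 kg
diced chicken: (2 lb + 8 oz = 2.5 lb) × 17/3 × 16 oz/lb × 28.35 g/oz = 6426.0 g
heavy cream: 2.5 pint × 17/3 × 2 cup/pint × 240 mL/cup = 6800.0 mL
panko: 1.25 lb × 17/3 × 16 oz/lb × 28.35 g/oz = 3213.0 g

diced onion: 1303.3 g; basmati rice: 9.5 oz; shredded cheddar: 0.9 kg; diced chicken: 6426.0 g; heavy cream: 6800.0 mL; panko: 3213.0 g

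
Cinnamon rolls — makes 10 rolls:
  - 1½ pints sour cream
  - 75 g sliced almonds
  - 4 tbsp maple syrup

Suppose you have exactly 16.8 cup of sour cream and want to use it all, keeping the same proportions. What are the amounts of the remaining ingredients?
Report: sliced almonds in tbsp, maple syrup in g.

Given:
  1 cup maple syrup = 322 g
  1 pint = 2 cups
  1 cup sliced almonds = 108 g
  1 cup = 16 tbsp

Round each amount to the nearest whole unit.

The original recipe has 3 cup of sour cream, so the scaling factor is 16.8 ÷ 3 = 28/5 = 5.6.
sliced almonds: 75 g × 28/5 ÷ 108 g/cup × 16 tbsp/cup ≈ 62 tbsp
maple syrup: 4 tbsp × 28/5 ÷ 16 tbsp/cup × 322 g/cup ≈ 451 g

sliced almonds: 62 tbsp; maple syrup: 451 g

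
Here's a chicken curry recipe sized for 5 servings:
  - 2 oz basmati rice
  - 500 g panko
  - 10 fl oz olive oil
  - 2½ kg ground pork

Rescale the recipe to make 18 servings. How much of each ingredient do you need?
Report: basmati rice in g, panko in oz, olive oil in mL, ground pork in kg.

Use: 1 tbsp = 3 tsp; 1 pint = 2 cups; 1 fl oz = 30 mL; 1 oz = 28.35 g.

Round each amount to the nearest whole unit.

Scaling factor: 18/5 = 3.6.
basmati rice: 2 oz × 18/5 × 28.35 g/oz ≈ 204 g
panko: 500 g × 18/5 ÷ 28.35 g/oz ≈ 63 oz
olive oil: 10 fl oz × 18/5 × 30 mL/fl oz = 1080 mL
ground pork: 2.5 kg × 18/5 = 9 kg

basmati rice: 204 g; panko: 63 oz; olive oil: 1080 mL; ground pork: 9 kg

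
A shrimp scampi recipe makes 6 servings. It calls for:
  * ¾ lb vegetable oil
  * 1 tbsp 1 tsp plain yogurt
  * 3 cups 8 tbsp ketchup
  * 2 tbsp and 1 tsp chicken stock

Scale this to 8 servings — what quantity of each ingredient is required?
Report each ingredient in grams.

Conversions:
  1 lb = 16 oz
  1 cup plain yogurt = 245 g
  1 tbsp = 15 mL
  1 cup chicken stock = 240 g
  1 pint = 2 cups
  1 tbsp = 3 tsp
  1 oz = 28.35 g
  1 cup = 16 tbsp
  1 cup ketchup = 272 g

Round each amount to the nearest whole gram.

vegetable oil: 454 g; plain yogurt: 27 g; ketchup: 1269 g; chicken stock: 47 g

Scaling factor: 8/6 = 4/3.
vegetable oil: 0.75 lb × 4/3 × 16 oz/lb × 28.35 g/oz ≈ 454 g
plain yogurt: (1 tbsp + 1 tsp = 4/3 tbsp) × 4/3 ÷ 16 tbsp/cup × 245 g/cup ≈ 27 g
ketchup: (3 cup + 8 tbsp = 3.5 cup) × 4/3 × 272 g/cup ≈ 1269 g
chicken stock: (2 tbsp + 1 tsp = 7/3 tbsp) × 4/3 ÷ 16 tbsp/cup × 240 g/cup ≈ 47 g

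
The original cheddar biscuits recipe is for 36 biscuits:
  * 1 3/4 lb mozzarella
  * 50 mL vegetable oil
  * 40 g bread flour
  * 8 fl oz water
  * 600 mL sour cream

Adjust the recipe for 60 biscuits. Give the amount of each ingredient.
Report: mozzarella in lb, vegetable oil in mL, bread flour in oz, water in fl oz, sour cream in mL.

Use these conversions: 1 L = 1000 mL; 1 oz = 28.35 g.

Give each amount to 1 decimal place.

Scaling factor: 60/36 = 5/3.
mozzarella: 1.75 lb × 5/3 ≈ 2.9 lb
vegetable oil: 50 mL × 5/3 ≈ 83.3 mL
bread flour: 40 g × 5/3 ÷ 28.35 g/oz ≈ 2.4 oz
water: 8 fl oz × 5/3 ≈ 13.3 fl oz
sour cream: 600 mL × 5/3 = 1000.0 mL

mozzarella: 2.9 lb; vegetable oil: 83.3 mL; bread flour: 2.4 oz; water: 13.3 fl oz; sour cream: 1000.0 mL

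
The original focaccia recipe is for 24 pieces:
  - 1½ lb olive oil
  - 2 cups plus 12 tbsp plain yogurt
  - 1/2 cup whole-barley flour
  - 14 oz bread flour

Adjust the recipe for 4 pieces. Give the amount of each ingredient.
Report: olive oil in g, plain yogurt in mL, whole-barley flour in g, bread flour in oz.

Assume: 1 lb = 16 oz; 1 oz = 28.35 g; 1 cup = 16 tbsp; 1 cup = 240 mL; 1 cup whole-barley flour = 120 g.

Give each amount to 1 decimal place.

olive oil: 113.4 g; plain yogurt: 110.0 mL; whole-barley flour: 10.0 g; bread flour: 2.3 oz

Scaling factor: 4/24 = 1/6.
olive oil: 1.5 lb × 1/6 × 16 oz/lb × 28.35 g/oz = 113.4 g
plain yogurt: (2 cup + 12 tbsp = 2.75 cup) × 1/6 × 240 mL/cup = 110.0 mL
whole-barley flour: 0.5 cup × 1/6 × 120 g/cup = 10.0 g
bread flour: 14 oz × 1/6 ≈ 2.3 oz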